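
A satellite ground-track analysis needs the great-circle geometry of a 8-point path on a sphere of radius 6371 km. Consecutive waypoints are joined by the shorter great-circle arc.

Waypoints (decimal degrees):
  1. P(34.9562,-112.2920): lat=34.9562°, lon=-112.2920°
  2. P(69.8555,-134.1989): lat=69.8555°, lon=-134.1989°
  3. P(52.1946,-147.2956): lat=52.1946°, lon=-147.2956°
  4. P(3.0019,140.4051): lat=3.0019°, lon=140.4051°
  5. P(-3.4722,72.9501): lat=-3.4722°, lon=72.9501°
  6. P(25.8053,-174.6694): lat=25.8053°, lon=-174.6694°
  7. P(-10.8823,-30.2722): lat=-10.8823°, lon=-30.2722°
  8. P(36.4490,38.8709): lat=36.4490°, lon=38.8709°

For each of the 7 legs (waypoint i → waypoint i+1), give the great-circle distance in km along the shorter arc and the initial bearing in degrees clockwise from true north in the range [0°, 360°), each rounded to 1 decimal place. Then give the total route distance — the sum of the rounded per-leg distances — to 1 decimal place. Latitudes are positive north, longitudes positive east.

Leg 1: φ1=0.6101008, φ2=1.2192085, Δφ=0.6091077, Δλ=-0.3823475 rad; a=sin²(Δφ/2)+cosφ1·cosφ2·sin²(Δλ/2)=0.1001112989; c=2·atan2(√a, √(1-a))=0.643872013; dist=6371·c=4102.109 ≈ 4102.1 km; running total=4102.1 km
Leg 1 bearing: y=sinΔλ·cosφ2=-0.12849135, x=cosφ1·sinφ2-sinφ1·cosφ2·cosΔλ=0.58638390; θ=atan2(y, x)=-12.3596° <0 so +360° → 347.6404° ≈ 347.6°
Leg 2: φ1=1.2192085, φ2=0.9109676, Δφ=-0.3082409, Δλ=-0.2285805 rad; a=sin²(Δφ/2)+cosφ1·cosφ2·sin²(Δλ/2)=0.0263111425; c=2·atan2(√a, √(1-a))=0.325853925; dist=6371·c=2076.015 ≈ 2076.0 km; running total=6178.1 km
Leg 2 bearing: y=sinΔλ·cosφ2=-0.13889868, x=cosφ1·sinφ2-sinφ1·cosφ2·cosΔλ=-0.28841398; θ=atan2(y, x)=-154.2848° <0 so +360° → 205.7152° ≈ 205.7°
Leg 3: φ1=0.9109676, φ2=0.0523930, Δφ=-0.8585746, Δλ=5.0213245 rad; a=sin²(Δφ/2)+cosφ1·cosφ2·sin²(Δλ/2)=0.3862526501; c=2·atan2(√a, √(1-a))=1.341292180; dist=6371·c=8545.372 ≈ 8545.4 km; running total=14723.5 km
Leg 3 bearing: y=sinΔλ·cosφ2=-0.95135053, x=cosφ1·sinφ2-sinφ1·cosφ2·cosΔλ=-0.20779397; θ=atan2(y, x)=-102.3210° <0 so +360° → 257.6790° ≈ 257.7°
Leg 4: φ1=0.0523930, φ2=-0.0606013, Δφ=-0.1129944, Δλ=-1.1773118 rad; a=sin²(Δφ/2)+cosφ1·cosφ2·sin²(Δλ/2)=0.3104958684; c=2·atan2(√a, √(1-a))=1.182071958; dist=6371·c=7530.980 ≈ 7531.0 km; running total=22254.5 km
Leg 4 bearing: y=sinΔλ·cosφ2=-0.92188328, x=cosφ1·sinφ2-sinφ1·cosφ2·cosΔλ=-0.08052304; θ=atan2(y, x)=-94.9919° <0 so +360° → 265.0081° ≈ 265.0°
Leg 5: φ1=-0.0606013, φ2=0.4503874, Δφ=0.5109888, Δλ=-4.3217756 rad; a=sin²(Δφ/2)+cosφ1·cosφ2·sin²(Δλ/2)=0.6842606998; c=2·atan2(√a, √(1-a))=1.948214301; dist=6371·c=12412.073 ≈ 12412.1 km; running total=34666.6 km
Leg 5 bearing: y=sinΔλ·cosφ2=0.83246564, x=cosφ1·sinφ2-sinφ1·cosφ2·cosΔλ=0.41375469; θ=atan2(y, x)=63.5716° ≈ 63.6°
Leg 6: φ1=0.4503874, φ2=-0.1899320, Δφ=-0.6403194, Δλ=2.5202066 rad; a=sin²(Δφ/2)+cosφ1·cosφ2·sin²(Δλ/2)=0.9005060465; c=2·atan2(√a, √(1-a))=2.499780268; dist=6371·c=15926.100 ≈ 15926.1 km; running total=50592.7 km
Leg 6 bearing: y=sinΔλ·cosφ2=0.57169372, x=cosφ1·sinφ2-sinφ1·cosφ2·cosΔλ=0.17761170; θ=atan2(y, x)=72.7412° ≈ 72.7°
Leg 7: φ1=-0.1899320, φ2=0.6361551, Δφ=0.8260870, Δλ=1.2067748 rad; a=sin²(Δφ/2)+cosφ1·cosφ2·sin²(Δλ/2)=0.4154615648; c=2·atan2(√a, √(1-a))=1.400903347; dist=6371·c=8925.155 ≈ 8925.2 km; running total=59517.9 km
Leg 7 bearing: y=sinΔλ·cosφ2=0.75167665, x=cosφ1·sinφ2-sinφ1·cosφ2·cosΔλ=0.63749135; θ=atan2(y, x)=49.6990° ≈ 49.7°

Leg 1: dist=4102.1 km, bearing=347.6°
Leg 2: dist=2076.0 km, bearing=205.7°
Leg 3: dist=8545.4 km, bearing=257.7°
Leg 4: dist=7531.0 km, bearing=265.0°
Leg 5: dist=12412.1 km, bearing=63.6°
Leg 6: dist=15926.1 km, bearing=72.7°
Leg 7: dist=8925.2 km, bearing=49.7°
Total: 59517.9 km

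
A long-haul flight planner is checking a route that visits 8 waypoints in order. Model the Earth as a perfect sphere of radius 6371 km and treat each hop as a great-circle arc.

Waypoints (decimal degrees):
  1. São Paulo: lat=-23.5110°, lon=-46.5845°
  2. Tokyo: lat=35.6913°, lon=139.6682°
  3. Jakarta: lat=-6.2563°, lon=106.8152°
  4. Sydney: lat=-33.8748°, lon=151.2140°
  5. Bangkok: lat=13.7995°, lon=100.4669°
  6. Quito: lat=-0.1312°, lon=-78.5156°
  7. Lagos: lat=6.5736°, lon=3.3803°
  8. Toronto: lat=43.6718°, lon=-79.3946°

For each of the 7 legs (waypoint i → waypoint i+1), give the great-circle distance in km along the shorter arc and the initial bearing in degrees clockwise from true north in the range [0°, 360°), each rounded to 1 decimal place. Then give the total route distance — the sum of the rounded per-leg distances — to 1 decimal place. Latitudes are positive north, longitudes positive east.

Leg 1: dist=18532.9 km, bearing=337.4°
Leg 2: dist=5790.4 km, bearing=223.1°
Leg 3: dist=5496.0 km, bearing=130.1°
Leg 4: dist=7543.2 km, bearing=305.7°
Leg 5: dist=18491.1 km, bearing=355.7°
Leg 6: dist=9114.1 km, bearing=83.3°
Leg 7: dist=8922.9 km, bearing=313.3°
Total: 73890.6 km

Leg 1: φ1=-0.4103444, φ2=0.6229307, Δφ=1.0332751, Δλ=3.2507229 rad; a=sin²(Δφ/2)+cosφ1·cosφ2·sin²(Δλ/2)=0.9865290709; c=2·atan2(√a, √(1-a))=2.908939641; dist=6371·c=18532.854 ≈ 18532.9 km; running total=18532.9 km
Leg 1 bearing: y=sinΔλ·cosφ2=-0.08845669, x=cosφ1·sinφ2-sinφ1·cosφ2·cosΔλ=0.21291610; θ=atan2(y, x)=-22.5606° <0 so +360° → 337.4394° ≈ 337.4°
Leg 2: φ1=0.6229307, φ2=-0.1091930, Δφ=-0.7321237, Δλ=-0.5733930 rad; a=sin²(Δφ/2)+cosφ1·cosφ2·sin²(Δλ/2)=0.1926822757; c=2·atan2(√a, √(1-a))=0.908872596; dist=6371·c=5790.427 ≈ 5790.4 km; running total=24323.3 km
Leg 2 bearing: y=sinΔλ·cosφ2=-0.53925468, x=cosφ1·sinφ2-sinφ1·cosφ2·cosΔλ=-0.57569754; θ=atan2(y, x)=-136.8721° <0 so +360° → 223.1279° ≈ 223.1°
Leg 3: φ1=-0.1091930, φ2=-0.5912268, Δφ=-0.4820338, Δλ=0.7749052 rad; a=sin²(Δφ/2)+cosφ1·cosφ2·sin²(Δλ/2)=0.1747916587; c=2·atan2(√a, √(1-a))=0.862663447; dist=6371·c=5496.029 ≈ 5496.0 km; running total=29819.3 km
Leg 3 bearing: y=sinΔλ·cosφ2=0.58088832, x=cosφ1·sinφ2-sinφ1·cosφ2·cosΔλ=-0.48941485; θ=atan2(y, x)=130.1151° ≈ 130.1°
Leg 4: φ1=-0.5912268, φ2=0.2408467, Δφ=0.8320735, Δλ=-0.8857040 rad; a=sin²(Δφ/2)+cosφ1·cosφ2·sin²(Δλ/2)=0.3113857045; c=2·atan2(√a, √(1-a))=1.183994355; dist=6371·c=7543.228 ≈ 7543.2 km; running total=37362.5 km
Leg 4 bearing: y=sinΔλ·cosφ2=-0.75200975, x=cosφ1·sinφ2-sinφ1·cosφ2·cosΔλ=0.54053670; θ=atan2(y, x)=-54.2918° <0 so +360° → 305.7082° ≈ 305.7°
Leg 5: φ1=0.2408467, φ2=-0.0022899, Δφ=-0.2431366, Δλ=-3.1238339 rad; a=sin²(Δφ/2)+cosφ1·cosφ2·sin²(Δλ/2)=0.9857634381; c=2·atan2(√a, √(1-a))=2.902388645; dist=6371·c=18491.118 ≈ 18491.1 km; running total=55853.6 km
Leg 5 bearing: y=sinΔλ·cosφ2=-0.01775775, x=cosφ1·sinφ2-sinφ1·cosφ2·cosΔλ=0.23626297; θ=atan2(y, x)=-4.2983° <0 so +360° → 355.7017° ≈ 355.7°
Leg 6: φ1=-0.0022899, φ2=0.1147310, Δφ=0.1170208, Δλ=1.4293531 rad; a=sin²(Δφ/2)+cosφ1·cosφ2·sin²(Δλ/2)=0.4301086190; c=2·atan2(√a, √(1-a))=1.430554307; dist=6371·c=9114.061 ≈ 9114.1 km; running total=64967.7 km
Leg 6 bearing: y=sinΔλ·cosφ2=0.98350485, x=cosφ1·sinφ2-sinφ1·cosφ2·cosΔλ=0.11479981; θ=atan2(y, x)=83.3423° ≈ 83.3°
Leg 7: φ1=0.1147310, φ2=0.7622167, Δφ=0.6474857, Δλ=-1.4446945 rad; a=sin²(Δφ/2)+cosφ1·cosφ2·sin²(Δλ/2)=0.4152891061; c=2·atan2(√a, √(1-a))=1.400553381; dist=6371·c=8922.926 ≈ 8922.9 km; running total=73890.6 km
Leg 7 bearing: y=sinΔλ·cosφ2=-0.71756382, x=cosφ1·sinφ2-sinφ1·cosφ2·cosΔλ=0.67557266; θ=atan2(y, x)=-46.7265° <0 so +360° → 313.2735° ≈ 313.3°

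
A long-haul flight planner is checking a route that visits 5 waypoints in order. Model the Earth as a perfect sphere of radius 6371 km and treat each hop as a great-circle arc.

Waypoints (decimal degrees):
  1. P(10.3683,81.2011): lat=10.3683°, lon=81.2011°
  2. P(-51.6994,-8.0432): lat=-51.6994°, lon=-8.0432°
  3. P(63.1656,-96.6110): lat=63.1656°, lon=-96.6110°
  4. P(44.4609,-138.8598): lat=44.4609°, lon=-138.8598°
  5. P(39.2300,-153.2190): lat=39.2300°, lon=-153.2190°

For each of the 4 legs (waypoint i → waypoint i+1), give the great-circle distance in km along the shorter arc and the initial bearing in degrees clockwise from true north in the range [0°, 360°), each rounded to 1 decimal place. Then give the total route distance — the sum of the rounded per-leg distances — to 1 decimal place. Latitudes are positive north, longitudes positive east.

Leg 1: φ1=0.1809610, φ2=-0.9023248, Δφ=-1.0832857, Δλ=-1.5576069 rad; a=sin²(Δφ/2)+cosφ1·cosφ2·sin²(Δλ/2)=0.5665989854; c=2·atan2(√a, √(1-a))=1.704391335; dist=6371·c=10858.677 ≈ 10858.7 km; running total=10858.7 km
Leg 1 bearing: y=sinΔλ·cosφ2=-0.61973334, x=cosφ1·sinφ2-sinφ1·cosφ2·cosΔλ=-0.77342672; θ=atan2(y, x)=-141.2954° <0 so +360° → 218.7046° ≈ 218.7°
Leg 2: φ1=-0.9023248, φ2=1.1024477, Δφ=2.0047724, Δλ=-1.5457997 rad; a=sin²(Δφ/2)+cosφ1·cosφ2·sin²(Δλ/2)=0.8466345356; c=2·atan2(√a, √(1-a))=2.336811641; dist=6371·c=14887.827 ≈ 14887.8 km; running total=25746.5 km
Leg 2 bearing: y=sinΔλ·cosφ2=-0.45127234, x=cosφ1·sinφ2-sinφ1·cosφ2·cosΔλ=0.56189970; θ=atan2(y, x)=-38.7686° <0 so +360° → 321.2314° ≈ 321.2°
Leg 3: φ1=1.1024477, φ2=0.7759891, Δφ=-0.3264586, Δλ=-0.7373807 rad; a=sin²(Δφ/2)+cosφ1·cosφ2·sin²(Δλ/2)=0.0682548669; c=2·atan2(√a, √(1-a))=0.528647002; dist=6371·c=3368.010 ≈ 3368.0 km; running total=29114.5 km
Leg 3 bearing: y=sinΔλ·cosφ2=-0.47987636, x=cosφ1·sinφ2-sinφ1·cosφ2·cosΔλ=-0.15525219; θ=atan2(y, x)=-107.9277° <0 so +360° → 252.0723° ≈ 252.1°
Leg 4: φ1=0.7759891, φ2=0.6846927, Δφ=-0.0912964, Δλ=-0.2506153 rad; a=sin²(Δφ/2)+cosφ1·cosφ2·sin²(Δλ/2)=0.0107180429; c=2·atan2(√a, √(1-a))=0.207427631; dist=6371·c=1321.521 ≈ 1321.5 km; running total=30436.0 km
Leg 4 bearing: y=sinΔλ·cosφ2=-0.19210421, x=cosφ1·sinφ2-sinφ1·cosφ2·cosΔλ=-0.07422019; θ=atan2(y, x)=-111.1242° <0 so +360° → 248.8758° ≈ 248.9°

Leg 1: dist=10858.7 km, bearing=218.7°
Leg 2: dist=14887.8 km, bearing=321.2°
Leg 3: dist=3368.0 km, bearing=252.1°
Leg 4: dist=1321.5 km, bearing=248.9°
Total: 30436.0 km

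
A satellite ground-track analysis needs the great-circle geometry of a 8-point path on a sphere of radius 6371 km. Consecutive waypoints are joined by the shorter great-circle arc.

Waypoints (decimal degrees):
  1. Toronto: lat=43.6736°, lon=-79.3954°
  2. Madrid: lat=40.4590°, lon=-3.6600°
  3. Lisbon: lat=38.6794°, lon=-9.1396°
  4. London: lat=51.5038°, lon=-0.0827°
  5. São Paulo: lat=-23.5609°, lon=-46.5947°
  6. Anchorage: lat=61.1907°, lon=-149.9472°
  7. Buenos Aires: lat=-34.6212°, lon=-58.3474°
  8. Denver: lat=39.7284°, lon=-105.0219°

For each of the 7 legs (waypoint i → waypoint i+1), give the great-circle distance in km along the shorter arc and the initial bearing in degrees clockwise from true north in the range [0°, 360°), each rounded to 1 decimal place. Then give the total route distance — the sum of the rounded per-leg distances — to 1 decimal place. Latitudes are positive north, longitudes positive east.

Leg 1: dist=6036.6 km, bearing=65.3°
Leg 2: dist=509.5 km, bearing=248.9°
Leg 3: dist=1590.6 km, bearing=23.4°
Leg 4: dist=9498.4 km, bearing=221.8°
Leg 5: dist=12997.4 km, bearing=328.3°
Leg 6: dist=13409.1 km, bearing=107.1°
Leg 7: dist=9554.0 km, bearing=325.9°
Total: 53595.6 km

Leg 1: φ1=0.7622481, φ2=0.7061428, Δφ=-0.0561054, Δλ=1.3218321 rad; a=sin²(Δφ/2)+cosφ1·cosφ2·sin²(Δλ/2)=0.2081497113; c=2·atan2(√a, √(1-a))=0.947517527; dist=6371·c=6036.634 ≈ 6036.6 km; running total=6036.6 km
Leg 1 bearing: y=sinΔλ·cosφ2=0.73741146, x=cosφ1·sinφ2-sinφ1·cosφ2·cosΔλ=0.33987934; θ=atan2(y, x)=65.2546° ≈ 65.3°
Leg 2: φ1=0.7061428, φ2=0.6750829, Δφ=-0.0310599, Δλ=-0.0956371 rad; a=sin²(Δφ/2)+cosφ1·cosφ2·sin²(Δλ/2)=0.0015983207; c=2·atan2(√a, √(1-a))=0.079979322; dist=6371·c=509.548 ≈ 509.5 km; running total=6546.1 km
Leg 2 bearing: y=sinΔλ·cosφ2=-0.07454581, x=cosφ1·sinφ2-sinφ1·cosφ2·cosΔλ=-0.02873999; θ=atan2(y, x)=-111.0834° <0 so +360° → 248.9166° ≈ 248.9°
Leg 3: φ1=0.6750829, φ2=0.8989109, Δφ=0.2238280, Δλ=0.1580727 rad; a=sin²(Δφ/2)+cosφ1·cosφ2·sin²(Δλ/2)=0.0155016998; c=2·atan2(√a, √(1-a))=0.249659525; dist=6371·c=1590.581 ≈ 1590.6 km; running total=8136.7 km
Leg 3 bearing: y=sinΔλ·cosφ2=0.09798513, x=cosφ1·sinφ2-sinφ1·cosφ2·cosΔλ=0.22681381; θ=atan2(y, x)=23.3647° ≈ 23.4°
Leg 4: φ1=0.8989109, φ2=-0.4112153, Δφ=-1.3101262, Δλ=-0.8117875 rad; a=sin²(Δφ/2)+cosφ1·cosφ2·sin²(Δλ/2)=0.4600872910; c=2·atan2(√a, √(1-a))=1.490885889; dist=6371·c=9498.434 ≈ 9498.4 km; running total=17635.1 km
Leg 4 bearing: y=sinΔλ·cosφ2=-0.66503620, x=cosφ1·sinφ2-sinφ1·cosφ2·cosΔλ=-0.74253267; θ=atan2(y, x)=-138.1514° <0 so +360° → 221.8486° ≈ 221.8°
Leg 5: φ1=-0.4112153, φ2=1.0679792, Δφ=1.4791945, Δλ=-1.8038414 rad; a=sin²(Δφ/2)+cosφ1·cosφ2·sin²(Δλ/2)=0.7261306520; c=2·atan2(√a, √(1-a))=2.040095461; dist=6371·c=12997.448 ≈ 12997.4 km; running total=30632.5 km
Leg 5 bearing: y=sinΔλ·cosφ2=-0.46886914, x=cosφ1·sinφ2-sinφ1·cosφ2·cosΔλ=0.75869720; θ=atan2(y, x)=-31.7158° <0 so +360° → 328.2842° ≈ 328.3°
Leg 6: φ1=1.0679792, φ2=-0.6042539, Δφ=-1.6722331, Δλ=1.5987181 rad; a=sin²(Δφ/2)+cosφ1·cosφ2·sin²(Δλ/2)=0.7544495246; c=2·atan2(√a, √(1-a))=2.104701686; dist=6371·c=13409.054 ≈ 13409.1 km; running total=44041.6 km
Leg 6 bearing: y=sinΔλ·cosφ2=0.82260544, x=cosφ1·sinφ2-sinφ1·cosφ2·cosΔλ=-0.25365735; θ=atan2(y, x)=107.1376° ≈ 107.1°
Leg 7: φ1=-0.6042539, φ2=0.6933914, Δφ=1.2976453, Δλ=-0.8146237 rad; a=sin²(Δφ/2)+cosφ1·cosφ2·sin²(Δλ/2)=0.4644365782; c=2·atan2(√a, √(1-a))=1.499609374; dist=6371·c=9554.011 ≈ 9554.0 km; running total=53595.6 km
Leg 7 bearing: y=sinΔλ·cosφ2=-0.55948274, x=cosφ1·sinφ2-sinφ1·cosφ2·cosΔλ=0.82578450; θ=atan2(y, x)=-34.1183° <0 so +360° → 325.8817° ≈ 325.9°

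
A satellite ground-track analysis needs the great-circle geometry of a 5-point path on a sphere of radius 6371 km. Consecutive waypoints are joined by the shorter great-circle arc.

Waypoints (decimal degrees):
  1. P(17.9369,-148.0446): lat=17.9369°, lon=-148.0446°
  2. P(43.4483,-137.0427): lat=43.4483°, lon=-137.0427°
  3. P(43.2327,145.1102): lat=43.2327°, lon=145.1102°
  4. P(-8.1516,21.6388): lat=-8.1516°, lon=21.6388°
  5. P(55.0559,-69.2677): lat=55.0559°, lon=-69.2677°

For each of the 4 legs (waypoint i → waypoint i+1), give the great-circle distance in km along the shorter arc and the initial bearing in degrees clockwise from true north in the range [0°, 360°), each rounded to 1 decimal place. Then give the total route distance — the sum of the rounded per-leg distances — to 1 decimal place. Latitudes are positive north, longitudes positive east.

Leg 1: φ1=0.3130580, φ2=0.7583159, Δφ=0.4452579, Δλ=0.1920194 rad; a=sin²(Δφ/2)+cosφ1·cosφ2·sin²(Δλ/2)=0.0550975170; c=2·atan2(√a, √(1-a))=0.473878722; dist=6371·c=3019.081 ≈ 3019.1 km; running total=3019.1 km
Leg 1 bearing: y=sinΔλ·cosφ2=0.13855005, x=cosφ1·sinφ2-sinφ1·cosφ2·cosΔλ=0.43479996; θ=atan2(y, x)=17.6746° ≈ 17.7°
Leg 2: φ1=0.7583159, φ2=0.7545530, Δφ=-0.0037629, Δλ=4.9244971 rad; a=sin²(Δφ/2)+cosφ1·cosφ2·sin²(Δλ/2)=0.2087985677; c=2·atan2(√a, √(1-a))=0.949114840; dist=6371·c=6046.811 ≈ 6046.8 km; running total=9065.9 km
Leg 2 bearing: y=sinΔλ·cosφ2=-0.71224987, x=cosφ1·sinφ2-sinφ1·cosφ2·cosΔλ=0.39179972; θ=atan2(y, x)=-61.1854° <0 so +360° → 298.8146° ≈ 298.8°
Leg 3: φ1=0.7545530, φ2=-0.1422723, Δφ=-0.8968252, Δλ=-2.1549825 rad; a=sin²(Δφ/2)+cosφ1·cosφ2·sin²(Δλ/2)=0.7474443200; c=2·atan2(√a, √(1-a))=2.088503000; dist=6371·c=13305.853 ≈ 13305.9 km; running total=22371.8 km
Leg 3 bearing: y=sinΔλ·cosφ2=-0.82573316, x=cosφ1·sinφ2-sinφ1·cosφ2·cosΔλ=0.27064733; θ=atan2(y, x)=-71.8526° <0 so +360° → 288.1474° ≈ 288.1°
Leg 4: φ1=-0.1422723, φ2=0.9609067, Δφ=1.1031790, Δλ=-1.5866177 rad; a=sin²(Δφ/2)+cosφ1·cosφ2·sin²(Δλ/2)=0.5625996711; c=2·atan2(√a, √(1-a))=1.696325079; dist=6371·c=10807.287 ≈ 10807.3 km; running total=33179.1 km
Leg 4 bearing: y=sinΔλ·cosφ2=-0.57270528, x=cosφ1·sinφ2-sinφ1·cosφ2·cosΔλ=0.81014430; θ=atan2(y, x)=-35.2572° <0 so +360° → 324.7428° ≈ 324.7°

Leg 1: dist=3019.1 km, bearing=17.7°
Leg 2: dist=6046.8 km, bearing=298.8°
Leg 3: dist=13305.9 km, bearing=288.1°
Leg 4: dist=10807.3 km, bearing=324.7°
Total: 33179.1 km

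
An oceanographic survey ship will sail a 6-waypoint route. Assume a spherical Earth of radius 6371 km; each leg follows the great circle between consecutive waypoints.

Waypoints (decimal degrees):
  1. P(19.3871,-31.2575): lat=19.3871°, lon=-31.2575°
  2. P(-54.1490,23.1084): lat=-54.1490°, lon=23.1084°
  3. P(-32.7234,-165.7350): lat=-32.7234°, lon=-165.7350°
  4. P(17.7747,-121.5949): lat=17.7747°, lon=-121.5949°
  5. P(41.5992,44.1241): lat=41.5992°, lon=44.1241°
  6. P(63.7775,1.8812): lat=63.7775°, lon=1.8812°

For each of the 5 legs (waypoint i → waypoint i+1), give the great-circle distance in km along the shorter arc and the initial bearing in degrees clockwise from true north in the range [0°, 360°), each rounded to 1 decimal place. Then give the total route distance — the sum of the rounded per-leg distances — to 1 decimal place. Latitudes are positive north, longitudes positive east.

Leg 1: φ1=0.3383687, φ2=-0.9450783, Δφ=-1.2834471, Δλ=0.9488640 rad; a=sin²(Δφ/2)+cosφ1·cosφ2·sin²(Δλ/2)=0.4735929974; c=2·atan2(√a, √(1-a))=1.517957738; dist=6371·c=9670.909 ≈ 9670.9 km; running total=9670.9 km
Leg 1 bearing: y=sinΔλ·cosφ2=0.47601336, x=cosφ1·sinφ2-sinφ1·cosφ2·cosΔλ=-0.87785076; θ=atan2(y, x)=151.5313° ≈ 151.5°
Leg 2: φ1=-0.9450783, φ2=-0.5711311, Δφ=0.3739473, Δλ=-3.2959391 rad; a=sin²(Δφ/2)+cosφ1·cosφ2·sin²(Δλ/2)=0.5243511945; c=2·atan2(√a, √(1-a))=1.619517989; dist=6371·c=10317.949 ≈ 10317.9 km; running total=19988.8 km
Leg 2 bearing: y=sinΔλ·cosφ2=0.12933518, x=cosφ1·sinφ2-sinφ1·cosφ2·cosΔλ=-0.99040420; θ=atan2(y, x)=172.5599° ≈ 172.6°
Leg 3: φ1=-0.5711311, φ2=0.3102270, Δφ=0.8813581, Δλ=0.7703901 rad; a=sin²(Δφ/2)+cosφ1·cosφ2·sin²(Δλ/2)=0.2950520718; c=2·atan2(√a, √(1-a))=1.148456444; dist=6371·c=7316.816 ≈ 7316.8 km; running total=27305.6 km
Leg 3 bearing: y=sinΔλ·cosφ2=0.66317135, x=cosφ1·sinφ2-sinφ1·cosφ2·cosΔλ=0.62625007; θ=atan2(y, x)=46.6402° ≈ 46.6°
Leg 4: φ1=0.3102270, φ2=0.7260430, Δφ=0.4158160, Δλ=2.8923422 rad; a=sin²(Δφ/2)+cosφ1·cosφ2·sin²(Δλ/2)=0.7437137661; c=2·atan2(√a, √(1-a))=2.079937502; dist=6371·c=13251.282 ≈ 13251.3 km; running total=40556.9 km
Leg 4 bearing: y=sinΔλ·cosφ2=0.18446737, x=cosφ1·sinφ2-sinφ1·cosφ2·cosΔλ=0.85345544; θ=atan2(y, x)=12.1964° ≈ 12.2°
Leg 5: φ1=0.7260430, φ2=1.1131274, Δφ=0.3870844, Δλ=-0.7372777 rad; a=sin²(Δφ/2)+cosφ1·cosφ2·sin²(Δλ/2)=0.0798986111; c=2·atan2(√a, √(1-a))=0.573139272; dist=6371·c=3651.470 ≈ 3651.5 km; running total=44208.4 km
Leg 5 bearing: y=sinΔλ·cosφ2=-0.29705024, x=cosφ1·sinφ2-sinφ1·cosφ2·cosΔλ=0.45367439; θ=atan2(y, x)=-33.2154° <0 so +360° → 326.7846° ≈ 326.8°

Leg 1: dist=9670.9 km, bearing=151.5°
Leg 2: dist=10317.9 km, bearing=172.6°
Leg 3: dist=7316.8 km, bearing=46.6°
Leg 4: dist=13251.3 km, bearing=12.2°
Leg 5: dist=3651.5 km, bearing=326.8°
Total: 44208.4 km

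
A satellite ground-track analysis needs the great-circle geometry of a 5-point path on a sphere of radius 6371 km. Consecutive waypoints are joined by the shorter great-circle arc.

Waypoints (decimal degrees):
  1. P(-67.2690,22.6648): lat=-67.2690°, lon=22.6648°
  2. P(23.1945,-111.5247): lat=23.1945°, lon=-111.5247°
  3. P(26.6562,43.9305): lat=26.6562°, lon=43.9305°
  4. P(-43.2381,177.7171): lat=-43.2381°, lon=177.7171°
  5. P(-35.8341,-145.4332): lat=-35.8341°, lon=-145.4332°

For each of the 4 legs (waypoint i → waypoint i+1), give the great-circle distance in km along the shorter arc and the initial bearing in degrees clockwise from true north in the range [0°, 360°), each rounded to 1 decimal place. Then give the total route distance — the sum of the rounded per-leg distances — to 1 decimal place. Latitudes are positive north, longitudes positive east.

Leg 1: dist=14194.0 km, bearing=236.3°
Leg 2: dist=13875.9 km, bearing=26.9°
Leg 3: dist=15486.8 km, bearing=126.3°
Leg 4: dist=3237.2 km, bearing=87.9°
Total: 46793.9 km

Leg 1: φ1=-1.1740655, φ2=0.4048204, Δφ=1.5788859, Δλ=-2.3420486 rad; a=sin²(Δφ/2)+cosφ1·cosφ2·sin²(Δλ/2)=0.8054152184; c=2·atan2(√a, √(1-a))=2.227905341; dist=6371·c=14193.985 ≈ 14194.0 km; running total=14194.0 km
Leg 1 bearing: y=sinΔλ·cosφ2=-0.65908241, x=cosφ1·sinφ2-sinφ1·cosφ2·cosΔλ=-0.43874430; θ=atan2(y, x)=-123.6513° <0 so +360° → 236.3487° ≈ 236.3°
Leg 2: φ1=0.4048204, φ2=0.4652385, Δφ=0.0604181, Δλ=2.7132051 rad; a=sin²(Δφ/2)+cosφ1·cosφ2·sin²(Δλ/2)=0.7852750468; c=2·atan2(√a, √(1-a))=2.177971841; dist=6371·c=13875.859 ≈ 13875.9 km; running total=28069.9 km
Leg 2 bearing: y=sinΔλ·cosφ2=0.37125318, x=cosφ1·sinφ2-sinφ1·cosφ2·cosΔλ=0.73255967; θ=atan2(y, x)=26.8754° ≈ 26.9°
Leg 3: φ1=0.4652385, φ2=-0.7546472, Δφ=-1.2198857, Δλ=2.3350167 rad; a=sin²(Δφ/2)+cosφ1·cosφ2·sin²(Δλ/2)=0.8789312657; c=2·atan2(√a, √(1-a))=2.430826933; dist=6371·c=15486.798 ≈ 15486.8 km; running total=43556.7 km
Leg 3 bearing: y=sinΔλ·cosφ2=0.52592981, x=cosφ1·sinφ2-sinφ1·cosφ2·cosΔλ=-0.38605986; θ=atan2(y, x)=126.2806° ≈ 126.3°
Leg 4: φ1=-0.7546472, φ2=-0.6254230, Δφ=0.1292242, Δλ=-5.6400367 rad; a=sin²(Δφ/2)+cosφ1·cosφ2·sin²(Δλ/2)=0.0631681719; c=2·atan2(√a, √(1-a))=0.508114002; dist=6371·c=3237.194 ≈ 3237.2 km; running total=46793.9 km
Leg 4 bearing: y=sinΔλ·cosφ2=0.48620066, x=cosφ1·sinφ2-sinφ1·cosφ2·cosΔλ=0.01790910; θ=atan2(y, x)=87.8905° ≈ 87.9°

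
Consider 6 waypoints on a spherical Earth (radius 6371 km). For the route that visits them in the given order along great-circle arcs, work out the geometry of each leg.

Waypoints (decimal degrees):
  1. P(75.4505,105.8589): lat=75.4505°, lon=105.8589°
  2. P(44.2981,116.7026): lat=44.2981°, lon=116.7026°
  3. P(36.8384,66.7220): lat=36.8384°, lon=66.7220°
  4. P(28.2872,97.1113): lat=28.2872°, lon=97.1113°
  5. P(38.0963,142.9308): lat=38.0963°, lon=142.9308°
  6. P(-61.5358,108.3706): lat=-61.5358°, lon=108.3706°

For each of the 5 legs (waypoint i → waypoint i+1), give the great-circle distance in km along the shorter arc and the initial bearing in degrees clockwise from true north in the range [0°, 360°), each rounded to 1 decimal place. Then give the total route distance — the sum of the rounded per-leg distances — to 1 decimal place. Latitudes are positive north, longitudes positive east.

Leg 1: φ1=1.3168596, φ2=0.7731477, Δφ=-0.5437119, Δλ=0.1892583 rad; a=sin²(Δφ/2)+cosφ1·cosφ2·sin²(Δλ/2)=0.0737080810; c=2·atan2(√a, √(1-a))=0.549886507; dist=6371·c=3503.327 ≈ 3503.3 km; running total=3503.3 km
Leg 1 bearing: y=sinΔλ·cosφ2=0.13464796, x=cosφ1·sinφ2-sinφ1·cosφ2·cosΔλ=-0.50494626; θ=atan2(y, x)=165.0690° ≈ 165.1°
Leg 2: φ1=0.7731477, φ2=0.6429514, Δφ=-0.1301963, Δλ=-0.8723260 rad; a=sin²(Δφ/2)+cosφ1·cosφ2·sin²(Δλ/2)=0.1064646944; c=2·atan2(√a, √(1-a))=0.664750671; dist=6371·c=4235.127 ≈ 4235.1 km; running total=7738.4 km
Leg 2 bearing: y=sinΔλ·cosφ2=-0.61291391, x=cosφ1·sinφ2-sinφ1·cosφ2·cosΔλ=0.06968778; θ=atan2(y, x)=-83.5134° <0 so +360° → 276.4866° ≈ 276.5°
Leg 3: φ1=0.6429514, φ2=0.4937048, Δφ=-0.1492466, Δλ=0.5303933 rad; a=sin²(Δφ/2)+cosφ1·cosφ2·sin²(Δλ/2)=0.0539722355; c=2·atan2(√a, √(1-a))=0.468923001; dist=6371·c=2987.508 ≈ 2987.5 km; running total=10725.9 km
Leg 3 bearing: y=sinΔλ·cosφ2=0.44546301, x=cosφ1·sinφ2-sinφ1·cosφ2·cosΔλ=-0.07615539; θ=atan2(y, x)=99.7014° ≈ 99.7°
Leg 4: φ1=0.4937048, φ2=0.6649059, Δφ=0.1712011, Δλ=0.7997011 rad; a=sin²(Δφ/2)+cosφ1·cosφ2·sin²(Δλ/2)=0.1123259504; c=2·atan2(√a, √(1-a))=0.683530222; dist=6371·c=4354.771 ≈ 4354.8 km; running total=15080.7 km
Leg 4 bearing: y=sinΔλ·cosφ2=0.56437732, x=cosφ1·sinφ2-sinφ1·cosφ2·cosΔλ=0.28339647; θ=atan2(y, x)=63.3369° ≈ 63.3°
Leg 5: φ1=0.6649059, φ2=-1.0740023, Δφ=-1.7389082, Δλ=-0.6031893 rad; a=sin²(Δφ/2)+cosφ1·cosφ2·sin²(Δλ/2)=0.6167556081; c=2·atan2(√a, √(1-a))=1.806483500; dist=6371·c=11509.106 ≈ 11509.1 km; running total=26589.8 km
Leg 5 bearing: y=sinΔλ·cosφ2=-0.27036717, x=cosφ1·sinφ2-sinφ1·cosφ2·cosΔλ=-0.93400969; θ=atan2(y, x)=-163.8559° <0 so +360° → 196.1441° ≈ 196.1°

Leg 1: dist=3503.3 km, bearing=165.1°
Leg 2: dist=4235.1 km, bearing=276.5°
Leg 3: dist=2987.5 km, bearing=99.7°
Leg 4: dist=4354.8 km, bearing=63.3°
Leg 5: dist=11509.1 km, bearing=196.1°
Total: 26589.8 km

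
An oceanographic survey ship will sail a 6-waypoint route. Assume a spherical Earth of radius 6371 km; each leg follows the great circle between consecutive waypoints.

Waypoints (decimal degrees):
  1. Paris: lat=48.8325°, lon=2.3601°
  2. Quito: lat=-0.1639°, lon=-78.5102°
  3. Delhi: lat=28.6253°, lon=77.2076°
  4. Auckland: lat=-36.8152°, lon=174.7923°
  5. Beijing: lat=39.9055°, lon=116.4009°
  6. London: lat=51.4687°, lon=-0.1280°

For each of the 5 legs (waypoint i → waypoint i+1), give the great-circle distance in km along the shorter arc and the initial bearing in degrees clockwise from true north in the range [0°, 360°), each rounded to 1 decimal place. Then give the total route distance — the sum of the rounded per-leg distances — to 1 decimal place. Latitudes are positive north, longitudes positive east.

Leg 1: φ1=0.8522879, φ2=-0.0028606, Δφ=-0.8551485, Δλ=-1.4114530 rad; a=sin²(Δφ/2)+cosφ1·cosφ2·sin²(Δλ/2)=0.4488537012; c=2·atan2(√a, √(1-a))=1.468324490; dist=6371·c=9354.695 ≈ 9354.7 km; running total=9354.7 km
Leg 1 bearing: y=sinΔλ·cosφ2=-0.98732765, x=cosφ1·sinφ2-sinφ1·cosφ2·cosΔλ=-0.12132738; θ=atan2(y, x)=-97.0056° <0 so +360° → 262.9944° ≈ 263.0°
Leg 2: φ1=-0.0028606, φ2=0.4996057, Δφ=0.5024663, Δλ=2.7177883 rad; a=sin²(Δφ/2)+cosφ1·cosφ2·sin²(Δλ/2)=0.9007415955; c=2·atan2(√a, √(1-a))=2.500567620; dist=6371·c=15931.116 ≈ 15931.1 km; running total=25285.8 km
Leg 2 bearing: y=sinΔλ·cosφ2=0.36096703, x=cosφ1·sinφ2-sinφ1·cosφ2·cosΔλ=0.47678874; θ=atan2(y, x)=37.1286° ≈ 37.1°
Leg 3: φ1=0.4996057, φ2=-0.6425465, Δφ=-1.1421522, Δλ=1.7031743 rad; a=sin²(Δφ/2)+cosφ1·cosφ2·sin²(Δλ/2)=0.6899174234; c=2·atan2(√a, √(1-a))=1.960414083; dist=6371·c=12489.798 ≈ 12489.8 km; running total=37775.6 km
Leg 3 bearing: y=sinΔλ·cosφ2=0.79356808, x=cosφ1·sinφ2-sinφ1·cosφ2·cosΔλ=-0.47536848; θ=atan2(y, x)=120.9227° ≈ 120.9°
Leg 4: φ1=-0.6425465, φ2=0.6964824, Δφ=1.3390288, Δλ=-1.0191222 rad; a=sin²(Δφ/2)+cosφ1·cosφ2·sin²(Δλ/2)=0.5312770384; c=2·atan2(√a, √(1-a))=1.633391271; dist=6371·c=10406.336 ≈ 10406.3 km; running total=48181.9 km
Leg 4 bearing: y=sinΔλ·cosφ2=-0.65330244, x=cosφ1·sinφ2-sinφ1·cosφ2·cosΔλ=0.75450839; θ=atan2(y, x)=-40.8881° <0 so +360° → 319.1119° ≈ 319.1°
Leg 5: φ1=0.6964824, φ2=0.8982983, Δφ=0.2018159, Δλ=-2.0338130 rad; a=sin²(Δφ/2)+cosφ1·cosφ2·sin²(Δλ/2)=0.3557965748; c=2·atan2(√a, √(1-a))=1.278233757; dist=6371·c=8143.627 ≈ 8143.6 km; running total=56325.5 km
Leg 5 bearing: y=sinΔλ·cosφ2=-0.55735199, x=cosφ1·sinφ2-sinφ1·cosφ2·cosΔλ=0.77857578; θ=atan2(y, x)=-35.5974° <0 so +360° → 324.4026° ≈ 324.4°

Leg 1: dist=9354.7 km, bearing=263.0°
Leg 2: dist=15931.1 km, bearing=37.1°
Leg 3: dist=12489.8 km, bearing=120.9°
Leg 4: dist=10406.3 km, bearing=319.1°
Leg 5: dist=8143.6 km, bearing=324.4°
Total: 56325.5 km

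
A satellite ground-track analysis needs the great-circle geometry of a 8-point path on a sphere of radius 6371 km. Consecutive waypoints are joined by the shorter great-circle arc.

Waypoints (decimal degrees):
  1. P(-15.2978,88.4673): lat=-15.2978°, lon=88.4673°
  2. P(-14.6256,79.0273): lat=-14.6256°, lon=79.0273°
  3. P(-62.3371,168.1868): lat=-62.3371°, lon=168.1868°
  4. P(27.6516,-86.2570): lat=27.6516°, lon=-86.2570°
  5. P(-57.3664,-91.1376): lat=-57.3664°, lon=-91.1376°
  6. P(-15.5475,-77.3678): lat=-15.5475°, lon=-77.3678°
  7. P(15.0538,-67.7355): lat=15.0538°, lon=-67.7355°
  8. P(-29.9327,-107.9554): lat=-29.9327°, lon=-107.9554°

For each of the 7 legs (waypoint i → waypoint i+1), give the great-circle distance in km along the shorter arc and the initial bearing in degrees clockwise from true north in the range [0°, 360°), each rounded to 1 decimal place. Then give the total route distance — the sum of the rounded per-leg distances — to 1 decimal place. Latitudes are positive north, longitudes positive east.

Leg 1: φ1=-0.2669970, φ2=-0.2552649, Δφ=0.0117321, Δλ=-0.1647591 rad; a=sin²(Δφ/2)+cosφ1·cosφ2·sin²(Δλ/2)=0.0063539142; c=2·atan2(√a, √(1-a))=0.159592197; dist=6371·c=1016.762 ≈ 1016.8 km; running total=1016.8 km
Leg 1 bearing: y=sinΔλ·cosφ2=-0.15870002, x=cosφ1·sinφ2-sinφ1·cosφ2·cosΔλ=0.00827471; θ=atan2(y, x)=-87.0153° <0 so +360° → 272.9847° ≈ 273.0°
Leg 2: φ1=-0.2552649, φ2=-1.0879876, Δφ=-0.8327228, Δλ=1.5561268 rad; a=sin²(Δφ/2)+cosφ1·cosφ2·sin²(Δλ/2)=0.3848854898; c=2·atan2(√a, √(1-a))=1.338483308; dist=6371·c=8527.477 ≈ 8527.5 km; running total=9544.3 km
Leg 2 bearing: y=sinΔλ·cosφ2=0.46421869, x=cosφ1·sinφ2-sinφ1·cosφ2·cosΔλ=-0.85527517; θ=atan2(y, x)=151.5082° ≈ 151.5°
Leg 3: φ1=-1.0879876, φ2=0.4826115, Δφ=1.5705991, Δλ=-4.4408821 rad; a=sin²(Δφ/2)+cosφ1·cosφ2·sin²(Δλ/2)=0.7606669518; c=2·atan2(√a, √(1-a))=2.119209665; dist=6371·c=13501.485 ≈ 13501.5 km; running total=23045.8 km
Leg 3 bearing: y=sinΔλ·cosφ2=0.85333775, x=cosφ1·sinφ2-sinφ1·cosφ2·cosΔλ=0.00506478; θ=atan2(y, x)=89.6599° ≈ 89.7°
Leg 4: φ1=0.4826115, φ2=-1.0012326, Δφ=-1.4838440, Δλ=-0.0851825 rad; a=sin²(Δφ/2)+cosφ1·cosφ2·sin²(Δλ/2)=0.4574445957; c=2·atan2(√a, √(1-a))=1.485582427; dist=6371·c=9464.646 ≈ 9464.6 km; running total=32510.4 km
Leg 4 bearing: y=sinΔλ·cosφ2=-0.04588041, x=cosφ1·sinφ2-sinφ1·cosφ2·cosΔλ=-0.99531459; θ=atan2(y, x)=-177.3607° <0 so +360° → 182.6393° ≈ 182.6°
Leg 5: φ1=-1.0012326, φ2=-0.2713551, Δφ=0.7298775, Δλ=0.2403283 rad; a=sin²(Δφ/2)+cosφ1·cosφ2·sin²(Δλ/2)=0.1348376656; c=2·atan2(√a, √(1-a))=0.751999210; dist=6371·c=4790.987 ≈ 4791.0 km; running total=37301.4 km
Leg 5 bearing: y=sinΔλ·cosφ2=0.22931200, x=cosφ1·sinφ2-sinφ1·cosφ2·cosΔλ=0.64346086; θ=atan2(y, x)=19.6147° ≈ 19.6°
Leg 6: φ1=-0.2713551, φ2=0.2627384, Δφ=0.5340934, Δλ=0.1681153 rad; a=sin²(Δφ/2)+cosφ1·cosφ2·sin²(Δλ/2)=0.0761928376; c=2·atan2(√a, √(1-a))=0.559323386; dist=6371·c=3563.449 ≈ 3563.4 km; running total=40864.8 km
Leg 6 bearing: y=sinΔλ·cosφ2=0.16158238, x=cosφ1·sinφ2-sinφ1·cosφ2·cosΔλ=0.50541180; θ=atan2(y, x)=17.7293° ≈ 17.7°
Leg 7: φ1=0.2627384, φ2=-0.5224242, Δφ=-0.7851625, Δλ=-0.7019697 rad; a=sin²(Δφ/2)+cosφ1·cosφ2·sin²(Δλ/2)=0.2452933892; c=2·atan2(√a, √(1-a))=1.036293561; dist=6371·c=6602.226 ≈ 6602.2 km; running total=47467.0 km
Leg 7 bearing: y=sinΔλ·cosφ2=-0.55959131, x=cosφ1·sinφ2-sinφ1·cosφ2·cosΔλ=-0.65372451; θ=atan2(y, x)=-139.4363° <0 so +360° → 220.5637° ≈ 220.6°

Leg 1: dist=1016.8 km, bearing=273.0°
Leg 2: dist=8527.5 km, bearing=151.5°
Leg 3: dist=13501.5 km, bearing=89.7°
Leg 4: dist=9464.6 km, bearing=182.6°
Leg 5: dist=4791.0 km, bearing=19.6°
Leg 6: dist=3563.4 km, bearing=17.7°
Leg 7: dist=6602.2 km, bearing=220.6°
Total: 47467.0 km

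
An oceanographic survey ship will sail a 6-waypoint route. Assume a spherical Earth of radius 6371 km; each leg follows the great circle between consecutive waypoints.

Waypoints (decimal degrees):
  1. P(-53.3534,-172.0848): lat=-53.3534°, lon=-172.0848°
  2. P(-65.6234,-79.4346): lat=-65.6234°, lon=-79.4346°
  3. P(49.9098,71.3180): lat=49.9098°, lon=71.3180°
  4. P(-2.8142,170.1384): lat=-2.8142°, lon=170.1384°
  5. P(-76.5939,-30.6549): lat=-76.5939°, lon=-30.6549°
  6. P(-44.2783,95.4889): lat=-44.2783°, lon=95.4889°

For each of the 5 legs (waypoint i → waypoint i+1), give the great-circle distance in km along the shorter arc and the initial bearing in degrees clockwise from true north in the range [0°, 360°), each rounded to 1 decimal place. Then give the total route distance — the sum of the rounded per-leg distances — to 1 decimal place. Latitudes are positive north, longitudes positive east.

Leg 1: φ1=-0.9311925, φ2=-1.1453444, Δφ=-0.2141519, Δλ=1.6170510 rad; a=sin²(Δφ/2)+cosφ1·cosφ2·sin²(Δλ/2)=0.1402923073; c=2·atan2(√a, √(1-a))=0.767836056; dist=6371·c=4891.884 ≈ 4891.9 km; running total=4891.9 km
Leg 1 bearing: y=sinΔλ·cosφ2=0.41229102, x=cosφ1·sinφ2-sinφ1·cosφ2·cosΔλ=-0.55897908; θ=atan2(y, x)=143.5883° ≈ 143.6°
Leg 2: φ1=-1.1453444, φ2=0.8710903, Δφ=2.0164347, Δλ=2.6311292 rad; a=sin²(Δφ/2)+cosφ1·cosφ2·sin²(Δλ/2)=0.9643716185; c=2·atan2(√a, √(1-a))=2.761804619; dist=6371·c=17595.457 ≈ 17595.5 km; running total=22487.4 km
Leg 2 bearing: y=sinΔλ·cosφ2=0.31464306, x=cosφ1·sinφ2-sinφ1·cosφ2·cosΔλ=-0.19605037; θ=atan2(y, x)=121.9265° ≈ 121.9°
Leg 3: φ1=0.8710903, φ2=-0.0491171, Δφ=-0.9202074, Δλ=1.7247413 rad; a=sin²(Δφ/2)+cosφ1·cosφ2·sin²(Δλ/2)=0.5680951310; c=2·atan2(√a, √(1-a))=1.707411147; dist=6371·c=10877.916 ≈ 10877.9 km; running total=33365.3 km
Leg 3 bearing: y=sinΔλ·cosφ2=0.98698211, x=cosφ1·sinφ2-sinφ1·cosφ2·cosΔλ=0.08554838; θ=atan2(y, x)=85.0462° ≈ 85.0°
Leg 4: φ1=-0.0491171, φ2=-1.3368157, Δφ=-1.2876987, Δλ=-3.5045042 rad; a=sin²(Δφ/2)+cosφ1·cosφ2·sin²(Δλ/2)=0.5843647325; c=2·atan2(√a, √(1-a))=1.740336837; dist=6371·c=11087.686 ≈ 11087.7 km; running total=44453.0 km
Leg 4 bearing: y=sinΔλ·cosφ2=0.08230673, x=cosφ1·sinφ2-sinφ1·cosφ2·cosΔλ=-0.98221992; θ=atan2(y, x)=175.2100° ≈ 175.2°
Leg 5: φ1=-1.3368157, φ2=-0.7728021, Δφ=0.5640136, Δλ=2.2016246 rad; a=sin²(Δφ/2)+cosφ1·cosφ2·sin²(Δλ/2)=0.2093929976; c=2·atan2(√a, √(1-a))=0.950576566; dist=6371·c=6056.123 ≈ 6056.1 km; running total=50509.1 km
Leg 5 bearing: y=sinΔλ·cosφ2=0.57816353, x=cosφ1·sinφ2-sinφ1·cosφ2·cosΔλ=-0.57264056; θ=atan2(y, x)=134.7250° ≈ 134.7°

Leg 1: dist=4891.9 km, bearing=143.6°
Leg 2: dist=17595.5 km, bearing=121.9°
Leg 3: dist=10877.9 km, bearing=85.0°
Leg 4: dist=11087.7 km, bearing=175.2°
Leg 5: dist=6056.1 km, bearing=134.7°
Total: 50509.1 km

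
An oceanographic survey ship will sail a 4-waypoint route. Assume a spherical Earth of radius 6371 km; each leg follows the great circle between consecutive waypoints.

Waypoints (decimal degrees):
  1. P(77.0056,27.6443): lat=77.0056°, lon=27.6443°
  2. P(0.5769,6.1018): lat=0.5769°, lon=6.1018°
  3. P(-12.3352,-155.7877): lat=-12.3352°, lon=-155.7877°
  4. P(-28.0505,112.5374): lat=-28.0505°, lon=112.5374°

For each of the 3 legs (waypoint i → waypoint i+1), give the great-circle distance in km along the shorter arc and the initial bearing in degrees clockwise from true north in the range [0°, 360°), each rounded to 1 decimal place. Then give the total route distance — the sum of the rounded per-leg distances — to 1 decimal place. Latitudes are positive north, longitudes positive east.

Leg 1: dist=8601.2 km, bearing=202.1°
Leg 2: dist=17627.9 km, bearing=236.1°
Leg 3: dist=9527.6 km, bearing=242.2°
Total: 35756.7 km

Leg 1: φ1=1.3440013, φ2=0.0100688, Δφ=-1.3339325, Δλ=-0.3759876 rad; a=sin²(Δφ/2)+cosφ1·cosφ2·sin²(Δλ/2)=0.3905255929; c=2·atan2(√a, √(1-a))=1.350059312; dist=6371·c=8601.228 ≈ 8601.2 km; running total=8601.2 km
Leg 1 bearing: y=sinΔλ·cosφ2=-0.36717266, x=cosφ1·sinφ2-sinφ1·cosφ2·cosΔλ=-0.90401640; θ=atan2(y, x)=-157.8951° <0 so +360° → 202.1049° ≈ 202.1°
Leg 2: φ1=0.0100688, φ2=-0.2152899, Δφ=-0.2253587, Δλ=-2.8255048 rad; a=sin²(Δφ/2)+cosφ1·cosφ2·sin²(Δλ/2)=0.9653104399; c=2·atan2(√a, √(1-a))=2.766901993; dist=6371·c=17627.933 ≈ 17627.9 km; running total=26229.1 km
Leg 2 bearing: y=sinΔλ·cosφ2=-0.30367448, x=cosφ1·sinφ2-sinφ1·cosφ2·cosΔλ=-0.20427087; θ=atan2(y, x)=-123.9273° <0 so +360° → 236.0727° ≈ 236.1°
Leg 3: φ1=-0.2152899, φ2=-0.4895736, Δφ=-0.2742837, Δλ=4.6831565 rad; a=sin²(Δφ/2)+cosφ1·cosφ2·sin²(Δλ/2)=0.4623699039; c=2·atan2(√a, √(1-a))=1.495464906; dist=6371·c=9527.607 ≈ 9527.6 km; running total=35756.7 km
Leg 3 bearing: y=sinΔλ·cosφ2=-0.88215641, x=cosφ1·sinφ2-sinφ1·cosφ2·cosΔλ=-0.46490426; θ=atan2(y, x)=-117.7896° <0 so +360° → 242.2104° ≈ 242.2°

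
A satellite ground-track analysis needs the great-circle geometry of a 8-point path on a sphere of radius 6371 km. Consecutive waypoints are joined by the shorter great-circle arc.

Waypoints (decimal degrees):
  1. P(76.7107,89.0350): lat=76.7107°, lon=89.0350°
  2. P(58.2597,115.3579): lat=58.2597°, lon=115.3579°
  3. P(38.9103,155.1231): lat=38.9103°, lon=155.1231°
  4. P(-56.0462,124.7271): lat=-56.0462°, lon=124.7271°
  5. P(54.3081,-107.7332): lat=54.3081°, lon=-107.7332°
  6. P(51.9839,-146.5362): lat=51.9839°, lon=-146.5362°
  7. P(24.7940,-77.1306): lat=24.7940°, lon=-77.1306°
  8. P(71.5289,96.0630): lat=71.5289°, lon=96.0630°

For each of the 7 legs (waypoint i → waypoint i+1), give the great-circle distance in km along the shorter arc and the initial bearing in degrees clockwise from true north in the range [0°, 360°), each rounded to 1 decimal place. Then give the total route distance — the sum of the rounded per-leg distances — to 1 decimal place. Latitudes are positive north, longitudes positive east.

Leg 1: dist=2290.7 km, bearing=138.5°
Leg 2: dist=3548.9 km, bearing=109.7°
Leg 3: dist=10941.9 km, bearing=196.6°
Leg 4: dist=16759.2 km, bearing=71.1°
Leg 5: dist=2567.7 km, bearing=280.3°
Leg 6: dist=6470.8 km, bearing=89.5°
Leg 7: dist=9291.5 km, bearing=2.2°
Total: 51870.7 km

Leg 1: φ1=1.3388543, φ2=1.0168236, Δφ=-0.3220307, Δλ=0.4594213 rad; a=sin²(Δφ/2)+cosφ1·cosφ2·sin²(Δλ/2)=0.0319721504; c=2·atan2(√a, √(1-a))=0.359548730; dist=6371·c=2290.685 ≈ 2290.7 km; running total=2290.7 km
Leg 1 bearing: y=sinΔλ·cosφ2=0.23327492, x=cosφ1·sinφ2-sinφ1·cosφ2·cosΔλ=-0.26340566; θ=atan2(y, x)=138.4715° ≈ 138.5°
Leg 2: φ1=1.0168236, φ2=0.6791128, Δφ=-0.3377107, Δλ=0.6940337 rad; a=sin²(Δφ/2)+cosφ1·cosφ2·sin²(Δλ/2)=0.0755893163; c=2·atan2(√a, √(1-a))=0.557044427; dist=6371·c=3548.930 ≈ 3548.9 km; running total=5839.6 km
Leg 2 bearing: y=sinΔλ·cosφ2=0.49772552, x=cosφ1·sinφ2-sinφ1·cosφ2·cosΔλ=-0.17824587; θ=atan2(y, x)=109.7035° ≈ 109.7°
Leg 3: φ1=0.6791128, φ2=-0.9781907, Δφ=-1.6573036, Δλ=-0.5305103 rad; a=sin²(Δφ/2)+cosφ1·cosφ2·sin²(Δλ/2)=0.5730681138; c=2·atan2(√a, √(1-a))=1.717457760; dist=6371·c=10941.923 ≈ 10941.9 km; running total=16781.5 km
Leg 3 bearing: y=sinΔλ·cosφ2=-0.28259849, x=cosφ1·sinφ2-sinφ1·cosφ2·cosΔλ=-0.94804130; θ=atan2(y, x)=-163.4014° <0 so +360° → 196.5986° ≈ 196.6°
Leg 4: φ1=-0.9781907, φ2=0.9478552, Δφ=1.9260459, Δλ=-4.0571976 rad; a=sin²(Δφ/2)+cosφ1·cosφ2·sin²(Δλ/2)=0.9361154293; c=2·atan2(√a, √(1-a))=2.630541464; dist=6371·c=16759.180 ≈ 16759.2 km; running total=33540.7 km
Leg 4 bearing: y=sinΔλ·cosφ2=0.46261708, x=cosφ1·sinφ2-sinφ1·cosφ2·cosΔλ=0.15874120; θ=atan2(y, x)=71.0610° ≈ 71.1°
Leg 5: φ1=0.9478552, φ2=0.9072902, Δφ=-0.0405649, Δλ=-0.6772401 rad; a=sin²(Δφ/2)+cosφ1·cosφ2·sin²(Δλ/2)=0.0400616154; c=2·atan2(√a, √(1-a))=0.403030155; dist=6371·c=2567.705 ≈ 2567.7 km; running total=36108.4 km
Leg 5 bearing: y=sinΔλ·cosφ2=-0.38593969, x=cosφ1·sinφ2-sinφ1·cosφ2·cosΔλ=0.06983755; θ=atan2(y, x)=-79.7431° <0 so +360° → 280.2569° ≈ 280.3°
Leg 6: φ1=0.9072902, φ2=0.4327369, Δφ=-0.4745533, Δλ=1.2113562 rad; a=sin²(Δφ/2)+cosφ1·cosφ2·sin²(Δλ/2)=0.2364735541; c=2·atan2(√a, √(1-a))=1.015667375; dist=6371·c=6470.817 ≈ 6470.8 km; running total=42579.2 km
Leg 6 bearing: y=sinΔλ·cosφ2=0.84980609, x=cosφ1·sinφ2-sinφ1·cosφ2·cosΔλ=0.00669749; θ=atan2(y, x)=89.5485° ≈ 89.5°
Leg 7: φ1=0.4327369, φ2=1.2484148, Δφ=0.8156779, Δλ=3.0227986 rad; a=sin²(Δφ/2)+cosφ1·cosφ2·sin²(Δλ/2)=0.4439206764; c=2·atan2(√a, √(1-a))=1.458401187; dist=6371·c=9291.474 ≈ 9291.5 km; running total=51870.7 km
Leg 7 bearing: y=sinΔλ·cosφ2=0.03754863, x=cosφ1·sinφ2-sinφ1·cosφ2·cosΔλ=0.99298063; θ=atan2(y, x)=2.1656° ≈ 2.2°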